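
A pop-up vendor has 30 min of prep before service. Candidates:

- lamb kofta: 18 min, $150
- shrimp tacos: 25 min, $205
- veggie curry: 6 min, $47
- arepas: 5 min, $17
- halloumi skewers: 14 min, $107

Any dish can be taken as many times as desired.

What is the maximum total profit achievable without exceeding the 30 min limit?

244

Taking lamb kofta + 2×veggie curry: 30 min used, 244 in profit.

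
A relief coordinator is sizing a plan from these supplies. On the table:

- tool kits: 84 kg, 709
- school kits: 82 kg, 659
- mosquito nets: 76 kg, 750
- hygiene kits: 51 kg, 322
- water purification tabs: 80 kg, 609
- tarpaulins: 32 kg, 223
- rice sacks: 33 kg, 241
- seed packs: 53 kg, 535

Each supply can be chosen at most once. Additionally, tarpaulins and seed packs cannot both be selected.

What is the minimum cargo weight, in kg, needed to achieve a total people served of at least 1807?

Minimise kg subject to total people served ≥ 1807.
Taking mosquito nets + water purification tabs + seed packs gives 1894 (≥ 1807) for 209 kg.
Any bundle with less than 209 kg falls short of 1807.

209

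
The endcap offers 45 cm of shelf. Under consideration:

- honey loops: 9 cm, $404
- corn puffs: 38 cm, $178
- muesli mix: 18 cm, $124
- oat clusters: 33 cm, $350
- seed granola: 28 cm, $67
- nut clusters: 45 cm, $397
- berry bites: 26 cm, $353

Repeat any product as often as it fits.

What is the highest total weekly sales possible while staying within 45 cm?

Best packing: 5×honey loops — 45 cm, 2020 total.

2020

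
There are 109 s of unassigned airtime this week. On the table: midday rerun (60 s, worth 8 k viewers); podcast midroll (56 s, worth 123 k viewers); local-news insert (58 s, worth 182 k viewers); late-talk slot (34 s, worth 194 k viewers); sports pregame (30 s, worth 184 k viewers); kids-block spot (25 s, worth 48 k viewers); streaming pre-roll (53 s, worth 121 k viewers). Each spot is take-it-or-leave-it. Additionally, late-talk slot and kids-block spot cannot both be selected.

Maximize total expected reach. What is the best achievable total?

378

Taking late-talk slot + sports pregame: 64 s used, 378 in expected reach.
Runner-up local-news insert + late-talk slot tops out at 376.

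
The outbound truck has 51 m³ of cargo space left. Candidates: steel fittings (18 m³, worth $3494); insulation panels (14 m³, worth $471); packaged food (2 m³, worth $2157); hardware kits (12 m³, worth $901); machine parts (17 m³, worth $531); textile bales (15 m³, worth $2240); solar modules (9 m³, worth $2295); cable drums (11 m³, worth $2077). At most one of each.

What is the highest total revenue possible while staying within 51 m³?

Ranking by ratio (revenue/m³): packaged food 1078.50, solar modules 255.00, steel fittings 194.11, cable drums 188.82.
A density-first pass picks steel fittings + packaged food + solar modules + cable drums — 10023 at 40 m³.
The 11 m³ tied up in cable drums is better spent on textile bales — total rises to 10186 (44 m³).
Next best is steel fittings + packaged food + solar modules + cable drums at 10023 (40 m³) — short by 163.

10186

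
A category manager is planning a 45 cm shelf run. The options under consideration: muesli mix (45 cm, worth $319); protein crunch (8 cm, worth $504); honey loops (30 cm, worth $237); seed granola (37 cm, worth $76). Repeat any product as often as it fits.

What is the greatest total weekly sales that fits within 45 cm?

Ranking by ratio (weekly sales/cm): protein crunch 63.00, honey loops 7.90, muesli mix 7.09.
Taking 5×protein crunch: 40 cm used, 2520 in weekly sales.

2520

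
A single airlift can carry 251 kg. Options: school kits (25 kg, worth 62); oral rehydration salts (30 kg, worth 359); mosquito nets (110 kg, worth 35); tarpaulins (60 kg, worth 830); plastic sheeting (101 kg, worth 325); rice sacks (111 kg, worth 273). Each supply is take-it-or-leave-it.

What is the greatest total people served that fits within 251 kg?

By people served per kg: tarpaulins 13.83, oral rehydration salts 11.97, plastic sheeting 3.22, school kits 2.48 lead.
Taking school kits + oral rehydration salts + tarpaulins + plastic sheeting: 216 kg used, 1576 in people served.

1576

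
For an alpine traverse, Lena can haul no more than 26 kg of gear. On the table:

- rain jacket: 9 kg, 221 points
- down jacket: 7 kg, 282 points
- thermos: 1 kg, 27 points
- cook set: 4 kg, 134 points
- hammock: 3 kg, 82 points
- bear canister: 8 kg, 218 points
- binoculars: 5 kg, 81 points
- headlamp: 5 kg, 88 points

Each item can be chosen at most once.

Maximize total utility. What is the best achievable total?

Ranking by ratio (utility/kg): down jacket 40.29, cook set 33.50, hammock 27.33, bear canister 27.25.
Filling by ratio: down jacket + thermos + cook set + hammock + bear canister for 743, with 3 kg left unused.
The 11 kg tied up in hammock and bear canister is better spent on rain jacket + headlamp — total rises to 752 (26 kg).
Every other selection either busts 26 kg or fails to beat 752.

752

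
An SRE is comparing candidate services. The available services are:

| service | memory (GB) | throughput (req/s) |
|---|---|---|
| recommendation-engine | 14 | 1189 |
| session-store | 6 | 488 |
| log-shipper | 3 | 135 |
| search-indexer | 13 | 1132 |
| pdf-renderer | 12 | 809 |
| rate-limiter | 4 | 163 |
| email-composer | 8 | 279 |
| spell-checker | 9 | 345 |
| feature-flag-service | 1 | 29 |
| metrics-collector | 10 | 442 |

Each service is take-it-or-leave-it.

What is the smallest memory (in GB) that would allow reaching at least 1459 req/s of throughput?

19

Minimise GB subject to total throughput ≥ 1459.
session-store + search-indexer: 1620 throughput at 19 GB.
No combination under 19 GB hits 1459.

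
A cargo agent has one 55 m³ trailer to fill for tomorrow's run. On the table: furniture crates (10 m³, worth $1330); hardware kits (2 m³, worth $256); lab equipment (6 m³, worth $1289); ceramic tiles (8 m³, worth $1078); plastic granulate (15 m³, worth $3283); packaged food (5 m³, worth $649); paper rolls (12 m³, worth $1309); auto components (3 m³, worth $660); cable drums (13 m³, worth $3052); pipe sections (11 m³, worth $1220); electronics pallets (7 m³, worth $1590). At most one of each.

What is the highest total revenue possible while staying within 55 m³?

By revenue per m³: cable drums 234.77, electronics pallets 227.14, auto components 220.00, plastic granulate 218.87 lead.
Best packing: hardware kits + lab equipment + ceramic tiles + plastic granulate + auto components + cable drums + electronics pallets — 54 m³, 11208 total.
No other feasible combination exceeds 11208.

11208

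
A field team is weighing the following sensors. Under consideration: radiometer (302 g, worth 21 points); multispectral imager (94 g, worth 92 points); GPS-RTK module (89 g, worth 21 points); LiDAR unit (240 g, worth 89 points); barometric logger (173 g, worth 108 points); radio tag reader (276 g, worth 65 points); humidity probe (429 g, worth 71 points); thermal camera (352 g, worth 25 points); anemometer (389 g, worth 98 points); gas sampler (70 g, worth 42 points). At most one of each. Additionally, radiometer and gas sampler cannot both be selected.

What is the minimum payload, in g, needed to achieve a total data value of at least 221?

Minimise g subject to total data value ≥ 221.
Taking multispectral imager + barometric logger + gas sampler gives 242 (≥ 221) for 337 g.
No combination under 337 g hits 221.

337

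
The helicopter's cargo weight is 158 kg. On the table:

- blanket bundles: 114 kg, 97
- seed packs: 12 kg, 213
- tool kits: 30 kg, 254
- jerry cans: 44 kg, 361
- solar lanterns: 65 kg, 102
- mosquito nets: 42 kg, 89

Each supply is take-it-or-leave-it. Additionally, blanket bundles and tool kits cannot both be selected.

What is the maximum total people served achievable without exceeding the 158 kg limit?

Greedy by ratio would take seed packs + tool kits + jerry cans + mosquito nets: 128 kg used, total 917.
Replace mosquito nets with solar lanterns: the trade gains 13 net, giving 930 at 151 kg.
Runner-up seed packs + tool kits + jerry cans + mosquito nets tops out at 917.

930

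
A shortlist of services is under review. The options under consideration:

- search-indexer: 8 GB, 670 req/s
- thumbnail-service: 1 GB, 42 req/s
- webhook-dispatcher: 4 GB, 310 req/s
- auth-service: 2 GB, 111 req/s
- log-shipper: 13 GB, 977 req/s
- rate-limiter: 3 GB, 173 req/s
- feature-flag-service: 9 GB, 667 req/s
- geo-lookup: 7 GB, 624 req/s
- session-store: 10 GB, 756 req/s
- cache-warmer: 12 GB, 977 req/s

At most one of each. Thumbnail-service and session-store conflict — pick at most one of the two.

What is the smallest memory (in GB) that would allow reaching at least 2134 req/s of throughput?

27

Need the lightest bundle worth ≥ 2134.
search-indexer + rate-limiter + feature-flag-service + geo-lookup: 2134 throughput at 27 GB.
Any bundle with less than 27 GB falls short of 2134.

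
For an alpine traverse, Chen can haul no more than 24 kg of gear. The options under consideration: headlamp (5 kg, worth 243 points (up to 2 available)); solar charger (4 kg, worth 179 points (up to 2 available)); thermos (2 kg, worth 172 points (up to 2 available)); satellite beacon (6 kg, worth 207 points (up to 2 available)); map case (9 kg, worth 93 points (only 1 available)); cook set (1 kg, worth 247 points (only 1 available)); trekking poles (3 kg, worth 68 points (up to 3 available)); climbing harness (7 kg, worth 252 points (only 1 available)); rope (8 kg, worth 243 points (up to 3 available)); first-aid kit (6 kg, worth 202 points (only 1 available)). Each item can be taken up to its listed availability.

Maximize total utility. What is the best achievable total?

Density check — cook set 247.00, thermos 86.00, headlamp 48.60, solar charger 44.75 are the best per kg.
The ratio ordering already packs tightly: 2×headlamp + 2×solar charger + 2×thermos + cook set, 23 kg, 1435.

1435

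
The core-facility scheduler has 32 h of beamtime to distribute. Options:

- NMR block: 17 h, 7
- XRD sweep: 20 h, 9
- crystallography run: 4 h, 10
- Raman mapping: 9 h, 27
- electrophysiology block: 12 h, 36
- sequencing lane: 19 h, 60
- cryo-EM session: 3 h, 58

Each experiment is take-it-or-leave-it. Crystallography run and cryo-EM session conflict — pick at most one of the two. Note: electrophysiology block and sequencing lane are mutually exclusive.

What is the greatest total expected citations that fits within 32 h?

Taking Raman mapping + sequencing lane + cryo-EM session: 31 h used, 145 in expected citations.
Next best is Raman mapping + electrophysiology block + cryo-EM session at 121 (24 h) — short by 24.

145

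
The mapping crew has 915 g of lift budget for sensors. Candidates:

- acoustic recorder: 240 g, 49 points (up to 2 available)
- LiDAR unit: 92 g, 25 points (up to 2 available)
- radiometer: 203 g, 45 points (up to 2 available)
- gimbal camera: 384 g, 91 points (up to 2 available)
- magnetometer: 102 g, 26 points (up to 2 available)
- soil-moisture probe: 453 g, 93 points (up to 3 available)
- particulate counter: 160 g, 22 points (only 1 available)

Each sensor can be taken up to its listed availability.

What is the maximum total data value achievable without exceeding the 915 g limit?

216

The ratio heuristic lands on 2×LiDAR unit + gimbal camera + 2×magnetometer (193) but leaves 143 g idle.
Dropping magnetometer frees 102 g; slotting in acoustic recorder (240 g) lifts the total to 216 at 910 g.
Every other selection either busts 915 g or exceeds an availability limit or fails to beat 216.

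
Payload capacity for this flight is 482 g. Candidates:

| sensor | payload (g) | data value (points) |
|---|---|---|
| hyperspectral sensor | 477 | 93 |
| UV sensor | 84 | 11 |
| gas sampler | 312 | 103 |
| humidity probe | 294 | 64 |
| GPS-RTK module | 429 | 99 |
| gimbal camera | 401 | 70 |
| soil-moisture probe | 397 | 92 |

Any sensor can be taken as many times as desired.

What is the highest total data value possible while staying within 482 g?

Best packing: 2×UV sensor + gas sampler — 480 g, 125 total.
The spare 2 g is too small for any remaining sensor, and no exchange beats 125.

125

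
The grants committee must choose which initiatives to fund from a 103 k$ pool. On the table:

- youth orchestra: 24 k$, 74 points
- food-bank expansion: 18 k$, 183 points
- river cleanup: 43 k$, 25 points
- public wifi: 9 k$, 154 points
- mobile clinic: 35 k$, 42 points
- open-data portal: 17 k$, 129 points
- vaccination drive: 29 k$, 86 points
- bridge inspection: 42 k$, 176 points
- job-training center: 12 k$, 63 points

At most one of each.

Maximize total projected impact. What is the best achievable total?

By projected impact per k$: public wifi 17.11, food-bank expansion 10.17, open-data portal 7.59 lead.
Taking food-bank expansion + public wifi + open-data portal + bridge inspection + job-training center: 98 k$ used, 705 in projected impact.
Every other selection either busts 103 k$ or fails to beat 705.

705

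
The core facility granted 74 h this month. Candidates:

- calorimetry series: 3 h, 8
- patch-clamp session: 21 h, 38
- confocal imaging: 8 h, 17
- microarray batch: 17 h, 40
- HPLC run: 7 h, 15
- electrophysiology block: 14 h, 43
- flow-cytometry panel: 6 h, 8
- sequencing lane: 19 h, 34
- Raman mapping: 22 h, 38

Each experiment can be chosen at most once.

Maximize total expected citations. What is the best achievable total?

165

Taking the top-ratio experiments first gives calorimetry series + patch-clamp session + confocal imaging + microarray batch + HPLC run + electrophysiology block for 161 (70 h).
Replace patch-clamp session with flow-cytometry panel + sequencing lane: the trade gains 4 net, giving 165 at 74 h.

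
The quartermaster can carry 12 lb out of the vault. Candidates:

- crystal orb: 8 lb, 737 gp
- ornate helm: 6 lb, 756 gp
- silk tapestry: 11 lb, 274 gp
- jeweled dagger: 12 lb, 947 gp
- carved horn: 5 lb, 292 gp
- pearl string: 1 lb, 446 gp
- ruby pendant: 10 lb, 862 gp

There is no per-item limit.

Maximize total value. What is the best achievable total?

The ratio ordering already packs tightly: 12×pearl string, 12 lb, 5352.

5352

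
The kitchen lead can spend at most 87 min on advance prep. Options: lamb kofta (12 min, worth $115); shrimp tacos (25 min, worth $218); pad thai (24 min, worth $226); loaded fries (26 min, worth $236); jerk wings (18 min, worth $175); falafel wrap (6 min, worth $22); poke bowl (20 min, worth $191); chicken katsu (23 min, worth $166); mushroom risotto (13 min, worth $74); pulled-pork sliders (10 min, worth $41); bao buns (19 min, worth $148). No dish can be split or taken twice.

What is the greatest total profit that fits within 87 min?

Density check — jerk wings 9.72, lamb kofta 9.58, poke bowl 9.55 are the best per min.
A density-first pass picks lamb kofta + pad thai + jerk wings + poke bowl + mushroom risotto — 781 at 87 min.
Replace lamb kofta and mushroom risotto with shrimp tacos: the trade gains 29 net, giving 810 at 87 min.

810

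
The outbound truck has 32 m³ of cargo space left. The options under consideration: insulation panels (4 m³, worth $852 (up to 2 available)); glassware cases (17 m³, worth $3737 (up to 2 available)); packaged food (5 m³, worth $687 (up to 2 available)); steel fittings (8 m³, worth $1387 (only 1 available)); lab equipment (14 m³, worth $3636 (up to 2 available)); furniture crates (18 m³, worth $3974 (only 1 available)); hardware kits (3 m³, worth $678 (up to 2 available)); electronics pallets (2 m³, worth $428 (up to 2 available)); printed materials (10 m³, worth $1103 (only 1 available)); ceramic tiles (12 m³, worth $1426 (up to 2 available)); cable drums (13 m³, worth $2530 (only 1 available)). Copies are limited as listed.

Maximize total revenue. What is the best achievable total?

Greedy by ratio would take 2×lab equipment + hardware kits: 31 m³ used, total 7950.
The 3 m³ tied up in hardware kits is better spent on 2×electronics pallets — total rises to 8128 (32 m³).

8128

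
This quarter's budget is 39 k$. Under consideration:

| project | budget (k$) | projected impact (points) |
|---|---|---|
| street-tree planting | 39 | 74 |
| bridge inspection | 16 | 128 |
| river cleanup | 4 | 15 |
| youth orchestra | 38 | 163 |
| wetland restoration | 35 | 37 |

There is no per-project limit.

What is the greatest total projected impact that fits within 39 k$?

Ranking by ratio (projected impact/k$): bridge inspection 8.00, youth orchestra 4.29, river cleanup 3.75, street-tree planting 1.90.
2×bridge inspection + river cleanup uses 36 of the 39 k$ and totals 271.

271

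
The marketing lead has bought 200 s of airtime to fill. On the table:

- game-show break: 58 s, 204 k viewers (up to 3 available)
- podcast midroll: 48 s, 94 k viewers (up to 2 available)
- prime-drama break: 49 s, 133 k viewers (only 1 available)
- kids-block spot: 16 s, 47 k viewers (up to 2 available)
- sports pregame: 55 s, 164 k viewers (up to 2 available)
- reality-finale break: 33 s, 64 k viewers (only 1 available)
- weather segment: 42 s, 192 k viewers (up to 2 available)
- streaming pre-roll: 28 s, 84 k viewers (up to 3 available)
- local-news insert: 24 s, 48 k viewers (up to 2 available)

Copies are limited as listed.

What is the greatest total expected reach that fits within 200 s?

792

2×game-show break + 2×weather segment uses 200 of the 200 s and totals 792.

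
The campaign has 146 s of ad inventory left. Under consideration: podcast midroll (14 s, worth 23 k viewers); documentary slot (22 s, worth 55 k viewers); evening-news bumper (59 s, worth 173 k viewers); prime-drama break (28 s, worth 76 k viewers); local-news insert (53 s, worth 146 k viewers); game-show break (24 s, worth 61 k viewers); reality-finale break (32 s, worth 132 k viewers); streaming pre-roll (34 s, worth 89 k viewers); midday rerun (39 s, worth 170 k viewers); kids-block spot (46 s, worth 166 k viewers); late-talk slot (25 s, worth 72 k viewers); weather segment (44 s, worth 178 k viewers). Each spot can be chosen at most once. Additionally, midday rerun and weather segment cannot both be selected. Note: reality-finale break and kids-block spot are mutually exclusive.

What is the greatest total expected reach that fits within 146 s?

Best packing: evening-news bumper + midday rerun + kids-block spot — 144 s, 509 total.

509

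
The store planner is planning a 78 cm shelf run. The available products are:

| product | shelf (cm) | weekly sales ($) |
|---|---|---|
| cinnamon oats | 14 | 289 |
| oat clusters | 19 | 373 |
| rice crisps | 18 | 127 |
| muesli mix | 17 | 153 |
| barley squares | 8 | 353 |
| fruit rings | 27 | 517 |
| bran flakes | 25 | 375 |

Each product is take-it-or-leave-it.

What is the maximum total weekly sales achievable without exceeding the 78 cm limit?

1534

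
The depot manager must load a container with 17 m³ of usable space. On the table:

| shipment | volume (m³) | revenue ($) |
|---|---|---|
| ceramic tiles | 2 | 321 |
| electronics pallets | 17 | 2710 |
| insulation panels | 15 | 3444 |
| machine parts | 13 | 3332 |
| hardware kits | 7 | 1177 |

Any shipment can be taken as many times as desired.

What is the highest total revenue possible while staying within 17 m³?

Best packing: 2×ceramic tiles + machine parts — 17 m³, 3974 total.
No other feasible combination exceeds 3974.

3974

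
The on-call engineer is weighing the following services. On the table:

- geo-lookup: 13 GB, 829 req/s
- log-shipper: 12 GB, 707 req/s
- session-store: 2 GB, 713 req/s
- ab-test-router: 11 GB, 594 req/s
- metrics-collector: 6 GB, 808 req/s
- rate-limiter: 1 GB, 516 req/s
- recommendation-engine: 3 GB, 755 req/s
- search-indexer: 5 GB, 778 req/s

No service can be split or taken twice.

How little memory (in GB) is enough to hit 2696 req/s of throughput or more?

Minimise GB subject to total throughput ≥ 2696.
Taking session-store + rate-limiter + recommendation-engine + search-indexer gives 2762 (≥ 2696) for 11 GB.
Below 11 GB the best achievable stays under 2696.

11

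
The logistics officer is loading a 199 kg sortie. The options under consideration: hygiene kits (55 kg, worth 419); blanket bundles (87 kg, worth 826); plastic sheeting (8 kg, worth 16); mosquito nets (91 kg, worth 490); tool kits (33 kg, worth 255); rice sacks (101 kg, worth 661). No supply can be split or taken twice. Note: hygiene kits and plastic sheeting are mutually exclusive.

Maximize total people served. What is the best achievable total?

1503

Ranking by ratio (people served/kg): blanket bundles 9.49, tool kits 7.73, hygiene kits 7.62.
Taking blanket bundles + plastic sheeting + rice sacks: 196 kg used, 1503 in people served.
Runner-up hygiene kits + blanket bundles + tool kits tops out at 1500.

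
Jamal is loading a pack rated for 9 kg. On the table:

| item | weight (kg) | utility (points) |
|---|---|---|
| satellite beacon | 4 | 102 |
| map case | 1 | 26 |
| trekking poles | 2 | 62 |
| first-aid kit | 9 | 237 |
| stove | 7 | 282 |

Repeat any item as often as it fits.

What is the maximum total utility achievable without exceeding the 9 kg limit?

344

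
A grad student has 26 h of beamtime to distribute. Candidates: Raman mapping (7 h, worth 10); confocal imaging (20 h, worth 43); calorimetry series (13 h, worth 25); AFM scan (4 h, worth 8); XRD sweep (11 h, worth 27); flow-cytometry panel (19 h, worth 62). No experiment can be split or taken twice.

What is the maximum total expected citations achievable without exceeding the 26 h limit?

72

A density-first pass picks AFM scan + flow-cytometry panel — 70 at 23 h.
Replace AFM scan with Raman mapping: the trade gains 2 net, giving 72 at 26 h.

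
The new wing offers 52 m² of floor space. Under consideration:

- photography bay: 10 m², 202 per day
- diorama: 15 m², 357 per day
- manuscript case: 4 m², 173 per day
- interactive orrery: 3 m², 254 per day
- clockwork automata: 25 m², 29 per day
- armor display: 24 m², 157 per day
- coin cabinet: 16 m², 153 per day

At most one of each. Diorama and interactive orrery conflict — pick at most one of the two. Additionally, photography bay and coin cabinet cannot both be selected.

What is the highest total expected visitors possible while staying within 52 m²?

786

Photography bay + manuscript case + interactive orrery + armor display uses 41 of the 52 m² and totals 786.
Next best is manuscript case + interactive orrery + armor display + coin cabinet at 737 (47 m²) — short by 49.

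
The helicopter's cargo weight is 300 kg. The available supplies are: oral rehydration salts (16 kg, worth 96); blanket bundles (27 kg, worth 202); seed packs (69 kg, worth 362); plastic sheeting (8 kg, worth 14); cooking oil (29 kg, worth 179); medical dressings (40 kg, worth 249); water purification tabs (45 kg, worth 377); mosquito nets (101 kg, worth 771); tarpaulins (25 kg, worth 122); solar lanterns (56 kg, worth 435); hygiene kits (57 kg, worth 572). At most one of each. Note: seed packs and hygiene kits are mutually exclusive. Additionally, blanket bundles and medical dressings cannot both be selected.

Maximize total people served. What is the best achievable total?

2404

By people served per kg: hygiene kits 10.04, water purification tabs 8.38, solar lanterns 7.77, mosquito nets 7.63 lead.
A density-first pass picks blanket bundles + plastic sheeting + water purification tabs + mosquito nets + solar lanterns + hygiene kits — 2371 at 294 kg.
Replace blanket bundles and plastic sheeting with medical dressings: the trade gains 33 net, giving 2404 at 299 kg.
The closest alternative, oral rehydration salts + water purification tabs + mosquito nets + tarpaulins + solar lanterns + hygiene kits, reaches only 2373.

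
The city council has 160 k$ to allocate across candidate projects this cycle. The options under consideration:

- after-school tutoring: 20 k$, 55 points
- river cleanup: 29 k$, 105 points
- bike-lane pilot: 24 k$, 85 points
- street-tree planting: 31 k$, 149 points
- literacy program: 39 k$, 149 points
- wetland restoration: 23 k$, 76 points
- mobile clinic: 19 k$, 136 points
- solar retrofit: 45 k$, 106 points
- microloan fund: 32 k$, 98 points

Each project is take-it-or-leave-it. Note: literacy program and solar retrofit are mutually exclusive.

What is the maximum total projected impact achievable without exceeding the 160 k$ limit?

650

Filling by ratio: river cleanup + bike-lane pilot + street-tree planting + literacy program + mobile clinic for 624, with 18 k$ left unused.
Dropping river cleanup frees 29 k$; slotting in after-school tutoring + wetland restoration (43 k$) lifts the total to 650 at 156 k$.
That's the maximum — no feasible swap from here does better than 650.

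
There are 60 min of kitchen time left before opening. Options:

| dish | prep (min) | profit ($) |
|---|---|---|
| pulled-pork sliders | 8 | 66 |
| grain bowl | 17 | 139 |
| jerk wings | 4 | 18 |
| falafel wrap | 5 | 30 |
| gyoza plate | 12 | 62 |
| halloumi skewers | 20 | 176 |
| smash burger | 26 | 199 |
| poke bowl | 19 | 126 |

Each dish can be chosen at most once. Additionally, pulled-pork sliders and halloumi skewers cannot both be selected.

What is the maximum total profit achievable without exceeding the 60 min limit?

459

Taking grain bowl + jerk wings + halloumi skewers + poke bowl: 60 min used, 459 in profit.
Every other selection either busts 60 min or breaks a pairing rule or fails to beat 459.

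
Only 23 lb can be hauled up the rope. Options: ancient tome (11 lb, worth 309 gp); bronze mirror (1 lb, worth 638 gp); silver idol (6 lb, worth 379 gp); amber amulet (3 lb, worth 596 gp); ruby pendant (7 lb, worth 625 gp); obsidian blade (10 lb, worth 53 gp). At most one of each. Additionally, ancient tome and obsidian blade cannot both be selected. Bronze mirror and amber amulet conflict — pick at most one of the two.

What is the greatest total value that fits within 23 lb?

Bronze mirror + silver idol + ruby pendant uses 14 of the 23 lb and totals 1642.
The closest alternative, silver idol + amber amulet + ruby pendant, reaches only 1600.

1642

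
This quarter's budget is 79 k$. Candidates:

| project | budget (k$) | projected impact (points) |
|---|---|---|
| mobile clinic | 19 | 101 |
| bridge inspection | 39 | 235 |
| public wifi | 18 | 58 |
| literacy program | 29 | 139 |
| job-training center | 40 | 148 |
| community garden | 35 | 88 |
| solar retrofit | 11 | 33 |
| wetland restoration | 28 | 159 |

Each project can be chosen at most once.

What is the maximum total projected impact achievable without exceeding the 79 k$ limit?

Taking bridge inspection + solar retrofit + wetland restoration: 78 k$ used, 427 in projected impact.
Nothing else within 79 k$ beats 427.

427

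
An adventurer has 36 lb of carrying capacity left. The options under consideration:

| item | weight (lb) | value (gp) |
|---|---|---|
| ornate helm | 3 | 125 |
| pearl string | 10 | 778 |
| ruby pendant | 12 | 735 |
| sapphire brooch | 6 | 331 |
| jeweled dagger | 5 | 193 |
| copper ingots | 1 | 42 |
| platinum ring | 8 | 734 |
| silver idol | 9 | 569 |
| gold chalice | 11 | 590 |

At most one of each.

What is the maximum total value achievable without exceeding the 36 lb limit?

2578

Density check — platinum ring 91.75, pearl string 77.80, silver idol 63.22, ruby pendant 61.25 are the best per lb.
The ratio heuristic lands on pearl string + sapphire brooch + copper ingots + platinum ring + silver idol (2454) but leaves 2 lb idle.
Dropping copper ingots and silver idol frees 10 lb; slotting in ruby pendant (12 lb) lifts the total to 2578 at 36 lb.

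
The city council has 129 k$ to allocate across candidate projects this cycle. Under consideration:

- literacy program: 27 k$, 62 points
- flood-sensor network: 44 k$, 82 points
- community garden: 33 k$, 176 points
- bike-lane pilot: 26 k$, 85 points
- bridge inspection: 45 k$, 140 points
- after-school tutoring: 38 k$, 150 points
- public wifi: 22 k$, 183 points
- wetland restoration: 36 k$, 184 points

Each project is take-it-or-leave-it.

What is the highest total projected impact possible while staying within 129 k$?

693

Density check — public wifi 8.32, community garden 5.33, wetland restoration 5.11, after-school tutoring 3.95 are the best per k$.
Taking community garden + after-school tutoring + public wifi + wetland restoration: 129 k$ used, 693 in projected impact.
Nothing else within 129 k$ beats 693.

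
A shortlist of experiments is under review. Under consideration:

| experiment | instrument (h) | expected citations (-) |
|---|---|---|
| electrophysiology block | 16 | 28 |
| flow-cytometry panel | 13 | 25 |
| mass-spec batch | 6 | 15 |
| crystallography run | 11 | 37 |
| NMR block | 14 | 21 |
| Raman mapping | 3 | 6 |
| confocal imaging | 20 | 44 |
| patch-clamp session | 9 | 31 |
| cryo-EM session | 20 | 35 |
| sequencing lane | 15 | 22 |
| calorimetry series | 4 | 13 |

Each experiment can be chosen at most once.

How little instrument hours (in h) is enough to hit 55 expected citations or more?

18

Minimise h subject to total expected citations ≥ 55.
Taking crystallography run + Raman mapping + calorimetry series gives 56 (≥ 55) for 18 h.
No combination under 18 h hits 55.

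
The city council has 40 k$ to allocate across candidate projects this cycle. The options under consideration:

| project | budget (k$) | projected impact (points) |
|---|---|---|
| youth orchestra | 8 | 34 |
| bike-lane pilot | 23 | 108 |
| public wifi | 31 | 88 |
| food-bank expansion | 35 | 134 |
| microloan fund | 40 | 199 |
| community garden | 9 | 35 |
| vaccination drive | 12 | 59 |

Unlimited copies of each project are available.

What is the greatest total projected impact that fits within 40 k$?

Taking microloan fund: 40 k$ used, 199 in projected impact.
No other feasible combination exceeds 199.

199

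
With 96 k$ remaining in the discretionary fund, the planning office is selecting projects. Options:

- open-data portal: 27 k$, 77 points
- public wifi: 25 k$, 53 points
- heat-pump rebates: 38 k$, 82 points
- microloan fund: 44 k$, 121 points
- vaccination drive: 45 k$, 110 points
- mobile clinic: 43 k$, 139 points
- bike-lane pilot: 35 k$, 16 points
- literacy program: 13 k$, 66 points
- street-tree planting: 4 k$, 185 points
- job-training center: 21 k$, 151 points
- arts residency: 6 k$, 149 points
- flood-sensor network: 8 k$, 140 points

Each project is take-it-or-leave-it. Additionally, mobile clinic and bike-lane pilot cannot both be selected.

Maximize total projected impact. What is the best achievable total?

830

The ratio ordering already packs tightly: mobile clinic + literacy program + street-tree planting + job-training center + arts residency + flood-sensor network, 95 k$, 830.
Next best is microloan fund + literacy program + street-tree planting + job-training center + arts residency + flood-sensor network at 812 (96 k$) — short by 18.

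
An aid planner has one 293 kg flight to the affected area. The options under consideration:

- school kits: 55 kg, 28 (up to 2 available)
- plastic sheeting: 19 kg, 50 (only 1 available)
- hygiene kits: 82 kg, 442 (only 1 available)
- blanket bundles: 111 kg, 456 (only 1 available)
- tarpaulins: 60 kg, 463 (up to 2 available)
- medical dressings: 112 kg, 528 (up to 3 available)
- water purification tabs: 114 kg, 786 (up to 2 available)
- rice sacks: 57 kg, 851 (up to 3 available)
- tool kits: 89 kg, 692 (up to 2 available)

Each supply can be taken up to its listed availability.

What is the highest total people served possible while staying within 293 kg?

By people served per kg: rice sacks 14.93, tool kits 7.78, tarpaulins 7.72, water purification tabs 6.89 lead.
Filling by ratio: plastic sheeting + 3×rice sacks + tool kits for 3295, with 14 kg left unused.
Dropping plastic sheeting and tool kits frees 108 kg; slotting in 2×tarpaulins (120 kg) lifts the total to 3479 at 291 kg.

3479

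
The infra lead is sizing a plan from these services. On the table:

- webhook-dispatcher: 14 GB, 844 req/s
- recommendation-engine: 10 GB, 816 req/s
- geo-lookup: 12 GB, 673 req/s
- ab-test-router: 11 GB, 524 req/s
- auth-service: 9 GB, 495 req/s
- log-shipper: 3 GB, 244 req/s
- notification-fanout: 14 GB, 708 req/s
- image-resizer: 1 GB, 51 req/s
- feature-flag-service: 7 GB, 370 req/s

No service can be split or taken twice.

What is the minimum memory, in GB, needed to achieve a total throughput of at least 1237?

Minimise GB subject to total throughput ≥ 1237.
Taking recommendation-engine + image-resizer + feature-flag-service gives 1237 (≥ 1237) for 18 GB.
No combination under 18 GB hits 1237.

18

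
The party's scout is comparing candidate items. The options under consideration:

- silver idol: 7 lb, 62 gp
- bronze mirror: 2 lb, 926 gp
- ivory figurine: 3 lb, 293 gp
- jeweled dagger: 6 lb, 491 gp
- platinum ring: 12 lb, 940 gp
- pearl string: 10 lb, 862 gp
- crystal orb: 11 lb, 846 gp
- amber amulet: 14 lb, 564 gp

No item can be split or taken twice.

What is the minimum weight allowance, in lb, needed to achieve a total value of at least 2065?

Need the lightest bundle worth ≥ 2065.
bronze mirror + ivory figurine + pearl string reaches 2081 using 15 lb.
No combination under 15 lb hits 2065.

15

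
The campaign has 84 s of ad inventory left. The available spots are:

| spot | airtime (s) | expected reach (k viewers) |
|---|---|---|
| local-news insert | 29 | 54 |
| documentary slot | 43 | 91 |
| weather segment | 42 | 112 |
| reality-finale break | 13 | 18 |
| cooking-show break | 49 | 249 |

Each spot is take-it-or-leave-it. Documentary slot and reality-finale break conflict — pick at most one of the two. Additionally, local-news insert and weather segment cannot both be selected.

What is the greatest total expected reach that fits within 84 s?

Local-news insert + cooking-show break uses 78 of the 84 s and totals 303.
No other feasible combination exceeds 303.

303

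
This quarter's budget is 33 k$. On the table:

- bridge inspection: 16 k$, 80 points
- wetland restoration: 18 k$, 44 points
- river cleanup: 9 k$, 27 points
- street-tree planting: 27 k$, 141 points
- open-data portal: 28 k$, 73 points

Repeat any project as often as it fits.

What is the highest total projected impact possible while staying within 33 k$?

160

A density-first pass picks street-tree planting — 141 at 27 k$.
Replace street-tree planting with 2×bridge inspection: the trade gains 19 net, giving 160 at 32 k$.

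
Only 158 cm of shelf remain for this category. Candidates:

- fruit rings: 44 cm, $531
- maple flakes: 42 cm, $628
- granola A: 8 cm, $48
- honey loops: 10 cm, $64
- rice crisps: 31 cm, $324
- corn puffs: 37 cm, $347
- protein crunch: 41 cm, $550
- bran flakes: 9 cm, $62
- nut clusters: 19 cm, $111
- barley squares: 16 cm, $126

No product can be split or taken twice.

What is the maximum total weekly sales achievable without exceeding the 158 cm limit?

2033

By weekly sales per cm: maple flakes 14.95, protein crunch 13.41, fruit rings 12.07 lead.
Taking fruit rings + maple flakes + rice crisps + protein crunch: 158 cm used, 2033 in weekly sales.
The closest alternative, fruit rings + maple flakes + honey loops + protein crunch + barley squares, reaches only 1899.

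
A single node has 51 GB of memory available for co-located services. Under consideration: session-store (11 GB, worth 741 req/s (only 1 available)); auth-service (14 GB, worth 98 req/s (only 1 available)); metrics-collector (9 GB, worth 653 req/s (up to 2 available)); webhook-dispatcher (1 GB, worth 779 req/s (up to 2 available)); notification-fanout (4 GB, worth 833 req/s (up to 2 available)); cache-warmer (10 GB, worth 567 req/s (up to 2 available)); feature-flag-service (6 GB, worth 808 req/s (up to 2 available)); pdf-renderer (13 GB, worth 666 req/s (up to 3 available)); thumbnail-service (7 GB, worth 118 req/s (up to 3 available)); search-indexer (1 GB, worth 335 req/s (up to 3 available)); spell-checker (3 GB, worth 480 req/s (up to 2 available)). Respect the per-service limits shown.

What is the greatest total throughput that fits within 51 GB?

8199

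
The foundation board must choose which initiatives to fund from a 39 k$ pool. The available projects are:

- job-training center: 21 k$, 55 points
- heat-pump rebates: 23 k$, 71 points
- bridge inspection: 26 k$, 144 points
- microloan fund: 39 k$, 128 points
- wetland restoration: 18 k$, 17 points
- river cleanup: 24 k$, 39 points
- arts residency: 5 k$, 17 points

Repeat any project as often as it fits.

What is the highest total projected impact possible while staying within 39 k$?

178

Taking bridge inspection + 2×arts residency: 36 k$ used, 178 in projected impact.
No other feasible combination exceeds 178.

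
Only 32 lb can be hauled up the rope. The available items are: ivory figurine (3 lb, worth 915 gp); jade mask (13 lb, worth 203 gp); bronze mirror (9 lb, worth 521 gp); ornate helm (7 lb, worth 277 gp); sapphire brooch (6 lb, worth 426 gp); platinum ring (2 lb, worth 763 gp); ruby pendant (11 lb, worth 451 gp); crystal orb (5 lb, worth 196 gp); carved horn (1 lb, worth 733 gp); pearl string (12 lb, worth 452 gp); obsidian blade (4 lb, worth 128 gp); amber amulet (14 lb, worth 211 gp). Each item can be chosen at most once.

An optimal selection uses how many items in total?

Best achievable value is 3809.
One optimal bundle: ivory figurine + bronze mirror + sapphire brooch + platinum ring + ruby pendant + carved horn (32 lb).
All optima have 6 items.

6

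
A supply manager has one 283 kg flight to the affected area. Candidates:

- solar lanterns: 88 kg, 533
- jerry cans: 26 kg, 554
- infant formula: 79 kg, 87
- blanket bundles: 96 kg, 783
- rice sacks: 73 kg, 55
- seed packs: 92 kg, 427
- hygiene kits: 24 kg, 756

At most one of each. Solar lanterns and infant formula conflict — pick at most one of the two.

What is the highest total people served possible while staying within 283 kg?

2626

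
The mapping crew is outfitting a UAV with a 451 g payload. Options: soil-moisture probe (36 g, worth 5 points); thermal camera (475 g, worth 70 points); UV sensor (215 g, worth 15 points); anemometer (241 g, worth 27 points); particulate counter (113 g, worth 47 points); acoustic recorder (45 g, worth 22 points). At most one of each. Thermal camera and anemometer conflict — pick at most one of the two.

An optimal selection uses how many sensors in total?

4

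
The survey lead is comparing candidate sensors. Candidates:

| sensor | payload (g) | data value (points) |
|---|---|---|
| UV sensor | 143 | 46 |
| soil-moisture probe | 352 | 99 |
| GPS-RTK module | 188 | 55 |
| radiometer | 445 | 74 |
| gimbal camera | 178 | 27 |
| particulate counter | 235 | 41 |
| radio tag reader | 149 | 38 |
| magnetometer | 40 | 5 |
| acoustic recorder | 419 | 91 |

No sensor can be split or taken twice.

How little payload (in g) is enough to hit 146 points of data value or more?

535

Look for the lowest-payload combination reaching 146.
UV sensor + soil-moisture probe + magnetometer: 150 data value at 535 g.
Any bundle with less than 535 g falls short of 146.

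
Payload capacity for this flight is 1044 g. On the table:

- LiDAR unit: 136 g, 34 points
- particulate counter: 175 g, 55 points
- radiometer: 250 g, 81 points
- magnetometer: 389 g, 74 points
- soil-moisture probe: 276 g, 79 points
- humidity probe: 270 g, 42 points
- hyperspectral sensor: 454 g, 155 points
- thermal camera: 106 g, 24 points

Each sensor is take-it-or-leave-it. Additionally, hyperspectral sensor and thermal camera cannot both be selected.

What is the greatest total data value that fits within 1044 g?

Ranking by ratio (data value/g): hyperspectral sensor 0.34, radiometer 0.32, particulate counter 0.31, soil-moisture probe 0.29.
The ratio ordering already packs tightly: LiDAR unit + particulate counter + radiometer + hyperspectral sensor, 1015 g, 325.
An exhaustive check of the 256 subsets confirms 325.

325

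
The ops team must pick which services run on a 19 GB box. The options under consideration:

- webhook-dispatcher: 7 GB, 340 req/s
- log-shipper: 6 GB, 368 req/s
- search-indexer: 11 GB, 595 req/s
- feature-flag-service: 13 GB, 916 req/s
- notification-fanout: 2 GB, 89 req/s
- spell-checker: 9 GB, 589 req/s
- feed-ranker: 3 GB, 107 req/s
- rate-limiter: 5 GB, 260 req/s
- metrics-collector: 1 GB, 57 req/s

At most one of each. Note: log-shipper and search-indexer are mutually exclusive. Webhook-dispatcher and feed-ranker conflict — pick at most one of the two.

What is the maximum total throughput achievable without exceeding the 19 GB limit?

1284

The ratio ordering already packs tightly: log-shipper + feature-flag-service, 19 GB, 1284.
No other feasible combination exceeds 1284.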